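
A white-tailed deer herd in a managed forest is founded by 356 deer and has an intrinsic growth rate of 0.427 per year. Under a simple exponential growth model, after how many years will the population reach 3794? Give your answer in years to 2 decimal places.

Set N₀·e^(rt) = 3794: e^(0.427·t) = 3794/356 = 10.657.
0.427·t = ln(10.657) = 2.3662, so t = 2.3662/0.427 = 5.5416.

5.54 years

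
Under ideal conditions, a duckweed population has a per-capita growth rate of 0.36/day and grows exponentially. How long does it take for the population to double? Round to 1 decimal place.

Doubling time t_d = ln(2)/r = 0.6931/0.36 = 1.9254.

1.9 days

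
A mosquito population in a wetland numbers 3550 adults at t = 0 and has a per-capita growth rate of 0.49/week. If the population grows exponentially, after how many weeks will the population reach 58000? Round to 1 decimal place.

Set N₀·e^(rt) = 58000: e^(0.49·t) = 58000/3550 = 16.338.
0.49·t = ln(16.338) = 2.7935, so t = 2.7935/0.49 = 5.701.

5.7 weeks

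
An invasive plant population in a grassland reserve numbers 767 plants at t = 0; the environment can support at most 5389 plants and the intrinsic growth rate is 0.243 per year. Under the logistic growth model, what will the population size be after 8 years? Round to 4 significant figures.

2893 plants

A = (K − N₀)/N₀ = (5389 − 767)/767 = 6.0261.
N(t) = K/(1 + A·e^(−rt)) = 5389/(1 + 6.0261×e^(−0.243×8)).
e^(−1.944) = 0.14313; denominator = 1 + 6.0261×0.14313 = 1.8625.
N = 5389/1.8625 = 2893.4.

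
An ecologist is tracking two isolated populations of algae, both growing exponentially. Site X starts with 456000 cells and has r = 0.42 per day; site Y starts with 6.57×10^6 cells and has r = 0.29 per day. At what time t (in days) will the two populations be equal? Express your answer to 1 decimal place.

Set 456000·e^(0.42t) = 6.57×10^6·e^(0.29t).
e^((0.42 − 0.29)t) = 6.57×10^6/456000 → e^(0.13·t) = 14.408.
0.13·t = ln(14.408) = 2.6678, so t = 2.6678/0.13 = 20.521.

20.5 days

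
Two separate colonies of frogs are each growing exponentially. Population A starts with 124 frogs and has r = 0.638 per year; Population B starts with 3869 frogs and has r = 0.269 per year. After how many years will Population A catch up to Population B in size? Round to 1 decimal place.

Set 124·e^(0.638t) = 3869·e^(0.269t).
e^((0.638 − 0.269)t) = 3869/124 → e^(0.369·t) = 31.202.
0.369·t = ln(31.202) = 3.4405, so t = 3.4405/0.369 = 9.3238.

9.3 years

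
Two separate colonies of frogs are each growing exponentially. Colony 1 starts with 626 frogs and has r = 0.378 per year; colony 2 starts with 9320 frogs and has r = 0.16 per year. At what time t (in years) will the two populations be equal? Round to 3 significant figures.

12.4 years

Set 626·e^(0.378t) = 9320·e^(0.16t).
e^((0.378 − 0.16)t) = 9320/626 → e^(0.218·t) = 14.888.
0.218·t = ln(14.888) = 2.7006, so t = 2.7006/0.218 = 12.388.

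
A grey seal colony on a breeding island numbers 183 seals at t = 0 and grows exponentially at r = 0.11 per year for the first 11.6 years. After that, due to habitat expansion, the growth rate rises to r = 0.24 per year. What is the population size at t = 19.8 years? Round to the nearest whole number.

Phase 1: N(11.6) = 183·e^(0.11×11.6) = 183·e^1.276 = 655.558.
Phase 2 runs for 19.8 − 11.6 = 8.2 years at r = 0.24.
N(19.8) = 655.558·e^(0.24×8.2) = 655.558·e^1.968 = 4691.4.

4691 seals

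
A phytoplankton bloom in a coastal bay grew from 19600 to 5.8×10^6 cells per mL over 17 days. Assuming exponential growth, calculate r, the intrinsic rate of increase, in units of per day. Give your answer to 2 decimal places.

0.33 per day

From N(t) = N₀·e^(rt): e^(r·17) = 5.8×10^6/19600 = 295.92.
r·17 = ln(295.92) = 5.6901, so r = 5.6901/17 = 0.33471.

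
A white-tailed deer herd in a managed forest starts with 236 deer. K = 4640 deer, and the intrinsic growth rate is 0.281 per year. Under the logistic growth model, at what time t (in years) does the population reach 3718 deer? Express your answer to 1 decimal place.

A = (K − N₀)/N₀ = (4640 − 236)/236 = 18.661.
Solve 4640/(1 + 18.661·e^(−0.281t)) = 3718: 1 + 18.661·e^(−0.281t) = 1.248, so e^(−0.281t) = 0.0132888.
−0.281·t = ln(0.0132888) = -4.3208, so t = 4.3208/0.281 = 15.377.

15.4 years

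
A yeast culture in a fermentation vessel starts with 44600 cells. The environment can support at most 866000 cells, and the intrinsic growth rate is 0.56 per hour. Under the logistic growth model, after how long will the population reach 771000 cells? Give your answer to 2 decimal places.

A = (K − N₀)/N₀ = (866000 − 44600)/44600 = 18.417.
Solve 866000/(1 + 18.417·e^(−0.56t)) = 771000: 1 + 18.417·e^(−0.56t) = 1.1232, so e^(−0.56t) = 0.00669036.
−0.56·t = ln(0.00669036) = -5.0071, so t = 5.0071/0.56 = 8.9412.

8.94 hours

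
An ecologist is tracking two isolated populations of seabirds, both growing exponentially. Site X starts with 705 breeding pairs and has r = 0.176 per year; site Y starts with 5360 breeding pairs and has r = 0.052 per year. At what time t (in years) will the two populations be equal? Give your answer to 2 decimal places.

16.36 years

Set 705·e^(0.176t) = 5360·e^(0.052t).
e^((0.176 − 0.052)t) = 5360/705 → e^(0.124·t) = 7.6028.
0.124·t = ln(7.6028) = 2.0285, so t = 2.0285/0.124 = 16.359.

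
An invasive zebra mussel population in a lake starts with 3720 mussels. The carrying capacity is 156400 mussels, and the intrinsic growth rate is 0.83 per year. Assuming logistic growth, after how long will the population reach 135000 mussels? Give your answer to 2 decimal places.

A = (K − N₀)/N₀ = (156400 − 3720)/3720 = 41.043.
Solve 156400/(1 + 41.043·e^(−0.83t)) = 135000: 1 + 41.043·e^(−0.83t) = 1.1585, so e^(−0.83t) = 0.00386225.
−0.83·t = ln(0.00386225) = -5.5565, so t = 5.5565/0.83 = 6.6946.

6.69 years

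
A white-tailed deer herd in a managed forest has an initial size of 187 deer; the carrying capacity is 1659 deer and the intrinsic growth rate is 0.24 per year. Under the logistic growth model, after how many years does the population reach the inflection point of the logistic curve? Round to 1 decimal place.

8.6 years

Logistic growth is fastest at N = K/2 = 829.5.
A = (K − N₀)/N₀ = 7.8717. Set K/(1 + A·e^(−rt)) = K/2 → A·e^(−rt) = 1.
e^(−0.24t) = 1/7.8717 = 0.127038, so t = ln(7.8717)/0.24 = 2.0633/0.24 = 8.597.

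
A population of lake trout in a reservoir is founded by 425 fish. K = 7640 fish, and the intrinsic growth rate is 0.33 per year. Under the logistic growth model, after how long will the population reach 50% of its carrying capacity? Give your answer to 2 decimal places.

A = (K − N₀)/N₀ = (7640 − 425)/425 = 16.976.
Solve 7640/(1 + 16.976·e^(−0.33t)) = 3820: 1 + 16.976·e^(−0.33t) = 2, so e^(−0.33t) = 0.0589051.
−0.33·t = ln(0.0589051) = -2.8318, so t = 2.8318/0.33 = 8.5813.

8.58 years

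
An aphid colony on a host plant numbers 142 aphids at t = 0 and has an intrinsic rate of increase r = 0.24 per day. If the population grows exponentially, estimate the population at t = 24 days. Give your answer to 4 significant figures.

N(t) = N₀·e^(rt) = 142 × e^(0.24×24) = 142 × e^5.76.
e^5.76 ≈ 317.35, so N ≈ 142 × 317.35 = 45063.5.

45060 aphids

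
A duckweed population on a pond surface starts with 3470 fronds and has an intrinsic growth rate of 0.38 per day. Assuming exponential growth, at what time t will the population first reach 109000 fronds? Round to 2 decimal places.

9.07 days

Set N₀·e^(rt) = 109000: e^(0.38·t) = 109000/3470 = 31.412.
0.38·t = ln(31.412) = 3.4472, so t = 3.4472/0.38 = 9.0716.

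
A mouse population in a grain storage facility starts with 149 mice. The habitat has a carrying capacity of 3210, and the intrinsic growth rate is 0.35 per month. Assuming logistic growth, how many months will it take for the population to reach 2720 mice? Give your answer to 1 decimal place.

13.5 months

A = (K − N₀)/N₀ = (3210 − 149)/149 = 20.544.
Solve 3210/(1 + 20.544·e^(−0.35t)) = 2720: 1 + 20.544·e^(−0.35t) = 1.1801, so e^(−0.35t) = 0.008769.
−0.35·t = ln(0.008769) = -4.7365, so t = 4.7365/0.35 = 13.533.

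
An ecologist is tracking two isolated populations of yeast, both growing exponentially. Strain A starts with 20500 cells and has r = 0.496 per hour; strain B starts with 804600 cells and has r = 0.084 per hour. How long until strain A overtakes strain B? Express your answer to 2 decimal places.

8.91 hours

Set 20500·e^(0.496t) = 804600·e^(0.084t).
e^((0.496 − 0.084)t) = 804600/20500 → e^(0.412·t) = 39.249.
0.412·t = ln(39.249) = 3.6699, so t = 3.6699/0.412 = 8.9076.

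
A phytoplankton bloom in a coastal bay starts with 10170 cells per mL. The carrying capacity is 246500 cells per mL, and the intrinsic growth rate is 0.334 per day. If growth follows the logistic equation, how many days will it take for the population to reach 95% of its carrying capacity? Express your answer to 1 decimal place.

A = (K − N₀)/N₀ = (246500 − 10170)/10170 = 23.238.
Solve 246500/(1 + 23.238·e^(−0.334t)) = 234175: 1 + 23.238·e^(−0.334t) = 1.0526, so e^(−0.334t) = 0.0022649.
−0.334·t = ln(0.0022649) = -6.0902, so t = 6.0902/0.334 = 18.234.

18.2 days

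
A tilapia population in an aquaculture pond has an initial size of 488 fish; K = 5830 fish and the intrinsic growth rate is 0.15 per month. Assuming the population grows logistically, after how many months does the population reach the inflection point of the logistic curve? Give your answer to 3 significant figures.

16.0 months

Logistic growth is fastest at N = K/2 = 2915.
A = (K − N₀)/N₀ = 10.947. Set K/(1 + A·e^(−rt)) = K/2 → A·e^(−rt) = 1.
e^(−0.15t) = 1/10.947 = 0.0913516, so t = ln(10.947)/0.15 = 2.393/0.15 = 15.954.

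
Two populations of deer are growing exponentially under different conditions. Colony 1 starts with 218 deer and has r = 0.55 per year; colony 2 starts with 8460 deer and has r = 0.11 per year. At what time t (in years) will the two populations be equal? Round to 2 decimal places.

8.32 years

Set 218·e^(0.55t) = 8460·e^(0.11t).
e^((0.55 − 0.11)t) = 8460/218 → e^(0.44·t) = 38.807.
0.44·t = ln(38.807) = 3.6586, so t = 3.6586/0.44 = 8.315.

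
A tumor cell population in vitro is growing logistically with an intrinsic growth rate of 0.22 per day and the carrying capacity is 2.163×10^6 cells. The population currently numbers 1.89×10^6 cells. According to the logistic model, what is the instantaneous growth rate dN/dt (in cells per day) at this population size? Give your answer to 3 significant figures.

52500 cells per day

dN/dt = rN(1 − N/K) = 0.22 × 1.89×10^6 × (1 − 1.89×10^6/2.163×10^6).
1 − 1.89×10^6/2.163×10^6 = 0.12621; dN/dt = 0.22 × 1.89×10^6 × 0.12621 = 52480.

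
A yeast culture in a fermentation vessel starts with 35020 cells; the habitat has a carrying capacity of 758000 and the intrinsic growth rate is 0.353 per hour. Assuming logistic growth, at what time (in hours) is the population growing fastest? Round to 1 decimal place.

8.6 hours

Logistic growth is fastest at N = K/2 = 379000.
A = (K − N₀)/N₀ = 20.645. Set K/(1 + A·e^(−rt)) = K/2 → A·e^(−rt) = 1.
e^(−0.353t) = 1/20.645 = 0.0484384, so t = ln(20.645)/0.353 = 3.0275/0.353 = 8.5764.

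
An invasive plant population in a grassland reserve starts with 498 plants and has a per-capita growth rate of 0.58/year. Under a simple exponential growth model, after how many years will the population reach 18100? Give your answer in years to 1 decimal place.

Set N₀·e^(rt) = 18100: e^(0.58·t) = 18100/498 = 36.345.
0.58·t = ln(36.345) = 3.5931, so t = 3.5931/0.58 = 6.1949.

6.2 years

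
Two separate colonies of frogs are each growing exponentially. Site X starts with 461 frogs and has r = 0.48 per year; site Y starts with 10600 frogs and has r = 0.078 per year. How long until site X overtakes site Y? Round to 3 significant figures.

7.80 years

Set 461·e^(0.48t) = 10600·e^(0.078t).
e^((0.48 − 0.078)t) = 10600/461 → e^(0.402·t) = 22.993.
0.402·t = ln(22.993) = 3.1352, so t = 3.1352/0.402 = 7.799.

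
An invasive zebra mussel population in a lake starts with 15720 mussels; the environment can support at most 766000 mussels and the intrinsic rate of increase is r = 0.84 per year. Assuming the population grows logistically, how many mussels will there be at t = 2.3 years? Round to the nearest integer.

96794 mussels

A = (K − N₀)/N₀ = (766000 − 15720)/15720 = 47.728.
N(t) = K/(1 + A·e^(−rt)) = 766000/(1 + 47.728×e^(−0.84×2.3)).
e^(−1.932) = 0.14486; denominator = 1 + 47.728×0.14486 = 7.9138.
N = 766000/7.9138 = 96793.5.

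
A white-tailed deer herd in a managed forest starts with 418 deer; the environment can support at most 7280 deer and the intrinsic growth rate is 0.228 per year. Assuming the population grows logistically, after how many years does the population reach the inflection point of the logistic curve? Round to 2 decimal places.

Logistic growth is fastest at N = K/2 = 3640.
A = (K − N₀)/N₀ = 16.416. Set K/(1 + A·e^(−rt)) = K/2 → A·e^(−rt) = 1.
e^(−0.228t) = 1/16.416 = 0.0609152, so t = ln(16.416)/0.228 = 2.7983/0.228 = 12.273.

12.27 years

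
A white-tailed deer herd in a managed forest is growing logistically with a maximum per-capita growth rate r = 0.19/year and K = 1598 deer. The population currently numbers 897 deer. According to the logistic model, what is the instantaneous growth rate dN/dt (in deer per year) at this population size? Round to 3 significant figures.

dN/dt = rN(1 − N/K) = 0.19 × 897 × (1 − 897/1598).
1 − 897/1598 = 0.43867; dN/dt = 0.19 × 897 × 0.43867 = 74.763.

74.8 deer per year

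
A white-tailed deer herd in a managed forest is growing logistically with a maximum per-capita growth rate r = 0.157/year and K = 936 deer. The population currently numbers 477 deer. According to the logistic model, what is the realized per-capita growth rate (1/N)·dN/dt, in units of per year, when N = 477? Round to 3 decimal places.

0.077 per year

(1/N)·dN/dt = r(1 − N/K) = 0.157 × (1 − 477/936).
= 0.157 × 0.49038 = 0.07699.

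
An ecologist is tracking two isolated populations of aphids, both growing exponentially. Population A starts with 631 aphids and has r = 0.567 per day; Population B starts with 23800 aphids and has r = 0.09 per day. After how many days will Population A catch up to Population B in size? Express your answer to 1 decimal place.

Set 631·e^(0.567t) = 23800·e^(0.09t).
e^((0.567 − 0.09)t) = 23800/631 → e^(0.477·t) = 37.718.
0.477·t = ln(37.718) = 3.6301, so t = 3.6301/0.477 = 7.6103.

7.6 days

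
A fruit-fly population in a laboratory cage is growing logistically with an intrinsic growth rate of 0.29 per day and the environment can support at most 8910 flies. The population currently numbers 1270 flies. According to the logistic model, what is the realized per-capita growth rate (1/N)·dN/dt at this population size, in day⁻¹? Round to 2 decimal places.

0.25 per day

(1/N)·dN/dt = r(1 − N/K) = 0.29 × (1 − 1270/8910).
= 0.29 × 0.85746 = 0.24866.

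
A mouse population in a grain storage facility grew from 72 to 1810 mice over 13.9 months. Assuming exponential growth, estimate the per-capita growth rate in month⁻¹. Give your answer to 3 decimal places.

From N(t) = N₀·e^(rt): e^(r·13.9) = 1810/72 = 25.139.
r·13.9 = ln(25.139) = 3.2244, so r = 3.2244/13.9 = 0.23197.

0.232 per month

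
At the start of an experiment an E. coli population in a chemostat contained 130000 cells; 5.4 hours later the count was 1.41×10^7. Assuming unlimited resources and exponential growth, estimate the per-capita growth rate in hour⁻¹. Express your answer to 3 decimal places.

0.868 per hour

From N(t) = N₀·e^(rt): e^(r·5.4) = 1.41×10^7/130000 = 108.46.
r·5.4 = ln(108.46) = 4.6864, so r = 4.6864/5.4 = 0.86785.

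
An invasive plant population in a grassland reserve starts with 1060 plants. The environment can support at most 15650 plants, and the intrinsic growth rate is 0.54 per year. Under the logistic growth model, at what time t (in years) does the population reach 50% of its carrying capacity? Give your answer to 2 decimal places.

4.86 years

A = (K − N₀)/N₀ = (15650 − 1060)/1060 = 13.764.
Solve 15650/(1 + 13.764·e^(−0.54t)) = 7825: 1 + 13.764·e^(−0.54t) = 2, so e^(−0.54t) = 0.0726525.
−0.54·t = ln(0.0726525) = -2.6221, so t = 2.6221/0.54 = 4.8557.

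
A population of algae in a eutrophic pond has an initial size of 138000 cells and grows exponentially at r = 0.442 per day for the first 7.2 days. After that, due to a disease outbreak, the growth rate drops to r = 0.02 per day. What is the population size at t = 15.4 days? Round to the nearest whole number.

Phase 1: N(7.2) = 138000·e^(0.442×7.2) = 138000·e^3.182 = 3.326426×10^6.
Phase 2 runs for 15.4 − 7.2 = 8.2 days at r = 0.02.
N(15.4) = 3.326426×10^6·e^(0.02×8.2) = 3.326426×10^6·e^0.164 = 3.919243×10^6.

3919243 cells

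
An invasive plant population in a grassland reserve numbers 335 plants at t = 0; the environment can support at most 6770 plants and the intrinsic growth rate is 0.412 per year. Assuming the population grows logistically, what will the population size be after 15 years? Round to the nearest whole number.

A = (K − N₀)/N₀ = (6770 − 335)/335 = 19.209.
N(t) = K/(1 + A·e^(−rt)) = 6770/(1 + 19.209×e^(−0.412×15)).
e^(−6.18) = 0.0020704; denominator = 1 + 19.209×0.0020704 = 1.0398.
N = 6770/1.0398 = 6511.05.

6511 plants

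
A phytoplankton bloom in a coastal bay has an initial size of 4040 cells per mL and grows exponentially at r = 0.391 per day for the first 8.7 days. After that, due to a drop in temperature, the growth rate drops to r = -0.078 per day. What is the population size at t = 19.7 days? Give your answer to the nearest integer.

51416 cells per mL

Phase 1: N(8.7) = 4040·e^(0.391×8.7) = 4040·e^3.402 = 121261.
Phase 2 runs for 19.7 − 8.7 = 11 days at r = -0.078.
N(19.7) = 121261·e^(-0.078×11) = 121261·e^-0.858 = 51415.8.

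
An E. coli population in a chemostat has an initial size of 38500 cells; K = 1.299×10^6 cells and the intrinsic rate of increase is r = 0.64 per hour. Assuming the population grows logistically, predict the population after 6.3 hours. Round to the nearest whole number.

A = (K − N₀)/N₀ = (1.299×10^6 − 38500)/38500 = 32.74.
N(t) = K/(1 + A·e^(−rt)) = 1.299×10^6/(1 + 32.74×e^(−0.64×6.3)).
e^(−4.032) = 0.017739; denominator = 1 + 32.74×0.017739 = 1.5808.
N = 1.299×10^6/1.5808 = 821750.

821750 cells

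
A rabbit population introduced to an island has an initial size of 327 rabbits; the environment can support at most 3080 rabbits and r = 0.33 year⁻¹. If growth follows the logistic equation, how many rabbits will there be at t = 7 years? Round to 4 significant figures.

1678 rabbits

A = (K − N₀)/N₀ = (3080 − 327)/327 = 8.419.
N(t) = K/(1 + A·e^(−rt)) = 3080/(1 + 8.419×e^(−0.33×7)).
e^(−2.31) = 0.099261; denominator = 1 + 8.419×0.099261 = 1.8357.
N = 3080/1.8357 = 1677.86.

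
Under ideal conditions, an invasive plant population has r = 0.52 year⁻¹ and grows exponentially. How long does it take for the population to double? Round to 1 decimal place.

1.3 years

Doubling time t_d = ln(2)/r = 0.6931/0.52 = 1.333.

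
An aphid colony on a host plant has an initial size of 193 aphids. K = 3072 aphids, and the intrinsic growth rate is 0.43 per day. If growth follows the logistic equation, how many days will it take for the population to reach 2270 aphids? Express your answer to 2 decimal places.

A = (K − N₀)/N₀ = (3072 − 193)/193 = 14.917.
Solve 3072/(1 + 14.917·e^(−0.43t)) = 2270: 1 + 14.917·e^(−0.43t) = 1.3533, so e^(−0.43t) = 0.0236845.
−0.43·t = ln(0.0236845) = -3.7429, so t = 3.7429/0.43 = 8.7045.

8.70 days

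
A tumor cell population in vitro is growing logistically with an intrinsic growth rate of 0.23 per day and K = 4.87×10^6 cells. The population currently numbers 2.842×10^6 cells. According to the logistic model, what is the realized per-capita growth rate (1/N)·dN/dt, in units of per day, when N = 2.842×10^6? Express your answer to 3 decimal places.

0.096 per day

(1/N)·dN/dt = r(1 − N/K) = 0.23 × (1 − 2.842×10^6/4.87×10^6).
= 0.23 × 0.41643 = 0.095778.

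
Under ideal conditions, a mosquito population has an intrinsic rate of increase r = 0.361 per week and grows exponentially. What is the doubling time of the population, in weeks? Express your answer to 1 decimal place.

Doubling time t_d = ln(2)/r = 0.6931/0.361 = 1.9201.

1.9 weeks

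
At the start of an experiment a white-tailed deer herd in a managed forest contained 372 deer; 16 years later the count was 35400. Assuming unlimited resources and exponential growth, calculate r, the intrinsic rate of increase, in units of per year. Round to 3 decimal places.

From N(t) = N₀·e^(rt): e^(r·16) = 35400/372 = 95.161.
r·16 = ln(95.161) = 4.5556, so r = 4.5556/16 = 0.28472.

0.285 per year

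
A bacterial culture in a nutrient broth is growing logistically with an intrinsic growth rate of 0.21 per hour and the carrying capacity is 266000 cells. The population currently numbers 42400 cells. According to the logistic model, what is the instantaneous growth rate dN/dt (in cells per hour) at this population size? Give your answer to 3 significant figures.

7480 cells per hour

dN/dt = rN(1 − N/K) = 0.21 × 42400 × (1 − 42400/266000).
1 − 42400/266000 = 0.8406; dN/dt = 0.21 × 42400 × 0.8406 = 7484.7.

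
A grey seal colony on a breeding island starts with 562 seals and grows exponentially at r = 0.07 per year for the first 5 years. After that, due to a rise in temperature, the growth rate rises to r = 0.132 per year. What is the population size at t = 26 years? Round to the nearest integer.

Phase 1: N(5) = 562·e^(0.07×5) = 562·e^0.35 = 797.516.
Phase 2 runs for 26 − 5 = 21 years at r = 0.132.
N(26) = 797.516·e^(0.132×21) = 797.516·e^2.772 = 12752.7.

12753 seals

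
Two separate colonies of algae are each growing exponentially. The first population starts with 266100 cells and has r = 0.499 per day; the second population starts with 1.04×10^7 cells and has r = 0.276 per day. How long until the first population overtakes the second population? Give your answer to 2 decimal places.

Set 266100·e^(0.499t) = 1.04×10^7·e^(0.276t).
e^((0.499 − 0.276)t) = 1.04×10^7/266100 → e^(0.223·t) = 39.083.
0.223·t = ln(39.083) = 3.6657, so t = 3.6657/0.223 = 16.438.

16.44 days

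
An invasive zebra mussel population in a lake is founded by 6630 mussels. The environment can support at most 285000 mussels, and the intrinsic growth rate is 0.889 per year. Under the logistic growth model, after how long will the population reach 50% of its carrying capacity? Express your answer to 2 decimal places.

4.20 years

A = (K − N₀)/N₀ = (285000 − 6630)/6630 = 41.986.
Solve 285000/(1 + 41.986·e^(−0.889t)) = 142500: 1 + 41.986·e^(−0.889t) = 2, so e^(−0.889t) = 0.0238172.
−0.889·t = ln(0.0238172) = -3.7373, so t = 3.7373/0.889 = 4.204.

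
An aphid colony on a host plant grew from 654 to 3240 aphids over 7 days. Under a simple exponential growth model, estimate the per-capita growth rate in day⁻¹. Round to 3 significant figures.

From N(t) = N₀·e^(rt): e^(r·7) = 3240/654 = 4.9541.
r·7 = ln(4.9541) = 1.6002, so r = 1.6002/7 = 0.2286.

0.229 per day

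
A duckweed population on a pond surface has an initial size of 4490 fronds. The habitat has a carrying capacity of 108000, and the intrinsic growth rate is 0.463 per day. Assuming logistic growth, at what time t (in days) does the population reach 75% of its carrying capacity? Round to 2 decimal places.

A = (K − N₀)/N₀ = (108000 − 4490)/4490 = 23.053.
Solve 108000/(1 + 23.053·e^(−0.463t)) = 81000: 1 + 23.053·e^(−0.463t) = 1.3333, so e^(−0.463t) = 0.0144592.
−0.463·t = ln(0.0144592) = -4.2364, so t = 4.2364/0.463 = 9.15.

9.15 days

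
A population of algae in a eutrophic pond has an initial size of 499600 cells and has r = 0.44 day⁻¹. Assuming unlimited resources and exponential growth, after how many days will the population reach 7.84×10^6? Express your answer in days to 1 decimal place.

6.3 days

Set N₀·e^(rt) = 7.84×10^6: e^(0.44·t) = 7.84×10^6/499600 = 15.693.
0.44·t = ln(15.693) = 2.7532, so t = 2.7532/0.44 = 6.2572.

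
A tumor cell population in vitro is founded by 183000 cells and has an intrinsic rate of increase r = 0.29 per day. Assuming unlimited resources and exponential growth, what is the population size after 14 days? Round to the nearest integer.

N(t) = N₀·e^(rt) = 183000 × e^(0.29×14) = 183000 × e^4.06.
e^4.06 ≈ 57.974, so N ≈ 183000 × 57.974 = 1.06093×10^7.

10609299 cells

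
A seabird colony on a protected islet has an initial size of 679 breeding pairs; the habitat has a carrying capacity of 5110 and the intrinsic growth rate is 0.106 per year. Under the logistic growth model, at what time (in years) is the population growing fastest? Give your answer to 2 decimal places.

17.70 years

Logistic growth is fastest at N = K/2 = 2555.
A = (K − N₀)/N₀ = 6.5258. Set K/(1 + A·e^(−rt)) = K/2 → A·e^(−rt) = 1.
e^(−0.106t) = 1/6.5258 = 0.153239, so t = ln(6.5258)/0.106 = 1.8758/0.106 = 17.696.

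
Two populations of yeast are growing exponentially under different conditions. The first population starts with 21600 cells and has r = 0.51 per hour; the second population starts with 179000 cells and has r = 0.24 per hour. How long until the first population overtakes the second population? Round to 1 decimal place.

7.8 hours

Set 21600·e^(0.51t) = 179000·e^(0.24t).
e^((0.51 − 0.24)t) = 179000/21600 → e^(0.27·t) = 8.287.
0.27·t = ln(8.287) = 2.1147, so t = 2.1147/0.27 = 7.8322.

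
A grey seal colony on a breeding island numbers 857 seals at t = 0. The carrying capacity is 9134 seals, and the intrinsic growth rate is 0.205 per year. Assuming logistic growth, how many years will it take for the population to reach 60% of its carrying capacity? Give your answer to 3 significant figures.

13.0 years

A = (K − N₀)/N₀ = (9134 − 857)/857 = 9.6581.
Solve 9134/(1 + 9.6581·e^(−0.205t)) = 5480.4: 1 + 9.6581·e^(−0.205t) = 1.6667, so e^(−0.205t) = 0.0690266.
−0.205·t = ln(0.0690266) = -2.6733, so t = 2.6733/0.205 = 13.04.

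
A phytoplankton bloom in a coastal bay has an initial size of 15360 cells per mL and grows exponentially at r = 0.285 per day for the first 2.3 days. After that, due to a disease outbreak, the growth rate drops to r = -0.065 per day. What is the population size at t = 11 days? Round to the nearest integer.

16807 cells per mL

Phase 1: N(2.3) = 15360·e^(0.285×2.3) = 15360·e^0.6555 = 29585.
Phase 2 runs for 11 − 2.3 = 8.7 days at r = -0.065.
N(11) = 29585·e^(-0.065×8.7) = 29585·e^-0.5655 = 16806.5.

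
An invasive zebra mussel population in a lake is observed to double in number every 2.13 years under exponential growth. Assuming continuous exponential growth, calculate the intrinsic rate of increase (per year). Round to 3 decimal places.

0.325 per year

r = ln(2)/t_d = 0.6931/2.13 = 0.32542.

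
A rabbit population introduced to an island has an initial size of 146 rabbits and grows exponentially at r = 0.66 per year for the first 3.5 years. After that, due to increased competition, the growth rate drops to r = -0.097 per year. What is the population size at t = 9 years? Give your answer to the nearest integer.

Phase 1: N(3.5) = 146·e^(0.66×3.5) = 146·e^2.31 = 1470.87.
Phase 2 runs for 9 − 3.5 = 5.5 years at r = -0.097.
N(9) = 1470.87·e^(-0.097×5.5) = 1470.87·e^-0.5335 = 862.734.

863 rabbits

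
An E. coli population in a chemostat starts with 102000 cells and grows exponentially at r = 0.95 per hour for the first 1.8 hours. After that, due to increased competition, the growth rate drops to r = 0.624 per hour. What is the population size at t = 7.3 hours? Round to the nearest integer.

Phase 1: N(1.8) = 102000·e^(0.95×1.8) = 102000·e^1.71 = 563954.
Phase 2 runs for 7.3 − 1.8 = 5.5 hours at r = 0.624.
N(7.3) = 563954·e^(0.624×5.5) = 563954·e^3.432 = 1.744787×10^7.

17447869 cells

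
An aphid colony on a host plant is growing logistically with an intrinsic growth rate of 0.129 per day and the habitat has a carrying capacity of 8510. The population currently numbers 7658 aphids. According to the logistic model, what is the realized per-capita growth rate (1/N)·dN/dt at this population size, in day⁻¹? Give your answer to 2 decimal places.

(1/N)·dN/dt = r(1 − N/K) = 0.129 × (1 − 7658/8510).
= 0.129 × 0.10012 = 0.012915.

0.01 per day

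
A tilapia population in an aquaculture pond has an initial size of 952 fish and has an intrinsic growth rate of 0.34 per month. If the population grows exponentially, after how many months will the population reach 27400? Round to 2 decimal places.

Set N₀·e^(rt) = 27400: e^(0.34·t) = 27400/952 = 28.782.
0.34·t = ln(28.782) = 3.3597, so t = 3.3597/0.34 = 9.8816.

9.88 months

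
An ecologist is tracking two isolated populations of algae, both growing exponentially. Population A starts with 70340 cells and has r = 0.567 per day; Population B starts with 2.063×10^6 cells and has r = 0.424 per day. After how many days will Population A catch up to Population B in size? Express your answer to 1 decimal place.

Set 70340·e^(0.567t) = 2.063×10^6·e^(0.424t).
e^((0.567 − 0.424)t) = 2.063×10^6/70340 → e^(0.143·t) = 29.329.
0.143·t = ln(29.329) = 3.3786, so t = 3.3786/0.143 = 23.626.

23.6 days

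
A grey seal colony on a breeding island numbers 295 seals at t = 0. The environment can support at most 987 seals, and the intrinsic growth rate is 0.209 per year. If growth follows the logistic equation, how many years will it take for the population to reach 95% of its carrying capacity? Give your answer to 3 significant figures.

18.2 years

A = (K − N₀)/N₀ = (987 − 295)/295 = 2.3458.
Solve 987/(1 + 2.3458·e^(−0.209t)) = 937.65: 1 + 2.3458·e^(−0.209t) = 1.0526, so e^(−0.209t) = 0.0224369.
−0.209·t = ln(0.0224369) = -3.797, so t = 3.797/0.209 = 18.168.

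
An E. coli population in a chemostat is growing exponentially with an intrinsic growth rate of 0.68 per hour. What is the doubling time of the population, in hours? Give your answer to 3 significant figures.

1.02 hours

Doubling time t_d = ln(2)/r = 0.6931/0.68 = 1.0193.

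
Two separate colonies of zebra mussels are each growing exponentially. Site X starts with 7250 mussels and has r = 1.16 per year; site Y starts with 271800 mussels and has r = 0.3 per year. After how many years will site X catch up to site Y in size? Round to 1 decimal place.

Set 7250·e^(1.16t) = 271800·e^(0.3t).
e^((1.16 − 0.3)t) = 271800/7250 → e^(0.86·t) = 37.49.
0.86·t = ln(37.49) = 3.6241, so t = 3.6241/0.86 = 4.214.

4.2 years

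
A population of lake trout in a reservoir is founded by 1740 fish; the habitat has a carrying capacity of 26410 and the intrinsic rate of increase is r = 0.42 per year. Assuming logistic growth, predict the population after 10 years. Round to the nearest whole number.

21779 fish

A = (K − N₀)/N₀ = (26410 − 1740)/1740 = 14.178.
N(t) = K/(1 + A·e^(−rt)) = 26410/(1 + 14.178×e^(−0.42×10)).
e^(−4.2) = 0.014996; denominator = 1 + 14.178×0.014996 = 1.2126.
N = 26410/1.2126 = 21779.5.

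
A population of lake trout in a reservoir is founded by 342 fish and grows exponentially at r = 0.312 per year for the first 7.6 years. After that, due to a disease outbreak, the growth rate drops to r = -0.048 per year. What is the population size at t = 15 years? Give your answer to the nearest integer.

Phase 1: N(7.6) = 342·e^(0.312×7.6) = 342·e^2.371 = 3662.9.
Phase 2 runs for 15 − 7.6 = 7.4 years at r = -0.048.
N(15) = 3662.9·e^(-0.048×7.4) = 3662.9·e^-0.3552 = 2567.82.

2568 fish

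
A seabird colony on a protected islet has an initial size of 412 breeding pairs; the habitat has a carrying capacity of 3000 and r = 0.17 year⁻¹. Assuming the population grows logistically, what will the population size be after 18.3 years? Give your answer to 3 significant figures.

A = (K − N₀)/N₀ = (3000 − 412)/412 = 6.2816.
N(t) = K/(1 + A·e^(−rt)) = 3000/(1 + 6.2816×e^(−0.17×18.3)).
e^(−3.111) = 0.044556; denominator = 1 + 6.2816×0.044556 = 1.2799.
N = 3000/1.2799 = 2343.96.

2340 breeding pairs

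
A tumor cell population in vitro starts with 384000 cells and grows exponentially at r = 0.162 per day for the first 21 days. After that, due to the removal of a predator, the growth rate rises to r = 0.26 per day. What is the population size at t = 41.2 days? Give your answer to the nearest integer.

Phase 1: N(21) = 384000·e^(0.162×21) = 384000·e^3.402 = 1.152925×10^7.
Phase 2 runs for 41.2 − 21 = 20.2 days at r = 0.26.
N(41.2) = 1.152925×10^7·e^(0.26×20.2) = 1.152925×10^7·e^5.252 = 2.201485×10^9.

2201484696 cells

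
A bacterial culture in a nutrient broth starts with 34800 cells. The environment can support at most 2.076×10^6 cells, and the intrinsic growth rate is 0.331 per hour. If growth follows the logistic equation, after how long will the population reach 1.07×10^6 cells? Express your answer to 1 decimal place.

A = (K − N₀)/N₀ = (2.076×10^6 − 34800)/34800 = 58.655.
Solve 2.076×10^6/(1 + 58.655·e^(−0.331t)) = 1.07×10^6: 1 + 58.655·e^(−0.331t) = 1.9402, so e^(−0.331t) = 0.0160291.
−0.331·t = ln(0.0160291) = -4.1334, so t = 4.1334/0.331 = 12.487.

12.5 hours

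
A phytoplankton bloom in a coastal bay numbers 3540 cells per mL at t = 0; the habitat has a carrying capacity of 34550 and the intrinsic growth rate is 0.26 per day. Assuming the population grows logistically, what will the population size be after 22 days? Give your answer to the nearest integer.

33585 cells per mL

A = (K − N₀)/N₀ = (34550 − 3540)/3540 = 8.7599.
N(t) = K/(1 + A·e^(−rt)) = 34550/(1 + 8.7599×e^(−0.26×22)).
e^(−5.72) = 0.0032797; denominator = 1 + 8.7599×0.0032797 = 1.0287.
N = 34550/1.0287 = 33585.1.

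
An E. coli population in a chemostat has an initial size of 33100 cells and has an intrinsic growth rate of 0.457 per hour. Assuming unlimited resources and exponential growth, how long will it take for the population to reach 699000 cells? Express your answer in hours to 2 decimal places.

Set N₀·e^(rt) = 699000: e^(0.457·t) = 699000/33100 = 21.118.
0.457·t = ln(21.118) = 3.0501, so t = 3.0501/0.457 = 6.6742.

6.67 hours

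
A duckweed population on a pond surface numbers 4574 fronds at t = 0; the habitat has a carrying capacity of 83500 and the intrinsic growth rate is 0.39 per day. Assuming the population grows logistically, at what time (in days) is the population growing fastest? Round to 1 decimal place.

7.3 days

Logistic growth is fastest at N = K/2 = 41750.
A = (K − N₀)/N₀ = 17.255. Set K/(1 + A·e^(−rt)) = K/2 → A·e^(−rt) = 1.
e^(−0.39t) = 1/17.255 = 0.057953, so t = ln(17.255)/0.39 = 2.8481/0.39 = 7.3029.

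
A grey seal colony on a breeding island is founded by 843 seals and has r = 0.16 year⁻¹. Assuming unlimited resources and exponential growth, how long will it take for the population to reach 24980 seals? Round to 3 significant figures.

21.2 years

Set N₀·e^(rt) = 24980: e^(0.16·t) = 24980/843 = 29.632.
0.16·t = ln(29.632) = 3.3889, so t = 3.3889/0.16 = 21.18.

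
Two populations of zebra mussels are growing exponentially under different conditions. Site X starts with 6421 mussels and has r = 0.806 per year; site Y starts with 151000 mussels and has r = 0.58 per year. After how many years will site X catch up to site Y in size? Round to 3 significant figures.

14.0 years

Set 6421·e^(0.806t) = 151000·e^(0.58t).
e^((0.806 − 0.58)t) = 151000/6421 → e^(0.226·t) = 23.517.
0.226·t = ln(23.517) = 3.1577, so t = 3.1577/0.226 = 13.972.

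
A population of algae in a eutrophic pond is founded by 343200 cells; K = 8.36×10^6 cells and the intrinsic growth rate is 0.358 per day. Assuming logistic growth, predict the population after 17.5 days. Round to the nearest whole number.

8004427 cells

A = (K − N₀)/N₀ = (8.36×10^6 − 343200)/343200 = 23.359.
N(t) = K/(1 + A·e^(−rt)) = 8.36×10^6/(1 + 23.359×e^(−0.358×17.5)).
e^(−6.265) = 0.0019017; denominator = 1 + 23.359×0.0019017 = 1.0444.
N = 8.36×10^6/1.0444 = 8.004427×10^6.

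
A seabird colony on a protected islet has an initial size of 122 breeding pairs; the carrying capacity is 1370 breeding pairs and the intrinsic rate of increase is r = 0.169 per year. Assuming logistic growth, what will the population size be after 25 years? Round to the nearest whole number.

1192 breeding pairs

A = (K − N₀)/N₀ = (1370 − 122)/122 = 10.23.
N(t) = K/(1 + A·e^(−rt)) = 1370/(1 + 10.23×e^(−0.169×25)).
e^(−4.225) = 0.014625; denominator = 1 + 10.23×0.014625 = 1.1496.
N = 1370/1.1496 = 1191.71.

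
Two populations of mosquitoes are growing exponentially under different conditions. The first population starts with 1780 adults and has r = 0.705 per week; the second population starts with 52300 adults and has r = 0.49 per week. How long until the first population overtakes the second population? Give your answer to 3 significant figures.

Set 1780·e^(0.705t) = 52300·e^(0.49t).
e^((0.705 − 0.49)t) = 52300/1780 → e^(0.215·t) = 29.382.
0.215·t = ln(29.382) = 3.3804, so t = 3.3804/0.215 = 15.723.

15.7 weeks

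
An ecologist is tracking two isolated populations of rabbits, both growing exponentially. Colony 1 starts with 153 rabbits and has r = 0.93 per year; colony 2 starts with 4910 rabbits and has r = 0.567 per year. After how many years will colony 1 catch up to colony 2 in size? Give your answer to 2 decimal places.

9.56 years

Set 153·e^(0.93t) = 4910·e^(0.567t).
e^((0.93 − 0.567)t) = 4910/153 → e^(0.363·t) = 32.092.
0.363·t = ln(32.092) = 3.4686, so t = 3.4686/0.363 = 9.5553.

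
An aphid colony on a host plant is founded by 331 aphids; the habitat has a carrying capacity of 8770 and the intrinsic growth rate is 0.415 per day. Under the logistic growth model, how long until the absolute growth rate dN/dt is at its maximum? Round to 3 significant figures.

Logistic growth is fastest at N = K/2 = 4385.
A = (K − N₀)/N₀ = 25.495. Set K/(1 + A·e^(−rt)) = K/2 → A·e^(−rt) = 1.
e^(−0.415t) = 1/25.495 = 0.0392227, so t = ln(25.495)/0.415 = 3.2385/0.415 = 7.8036.

7.80 days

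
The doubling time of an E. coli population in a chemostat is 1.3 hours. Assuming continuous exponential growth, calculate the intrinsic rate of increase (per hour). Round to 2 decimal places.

r = ln(2)/t_d = 0.6931/1.3 = 0.53319.

0.53 per hour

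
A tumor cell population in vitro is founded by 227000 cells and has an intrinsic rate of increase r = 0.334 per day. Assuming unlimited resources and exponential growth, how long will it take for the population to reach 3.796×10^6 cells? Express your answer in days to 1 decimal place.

Set N₀·e^(rt) = 3.796×10^6: e^(0.334·t) = 3.796×10^6/227000 = 16.722.
0.334·t = ln(16.722) = 2.8168, so t = 2.8168/0.334 = 8.4334.

8.4 days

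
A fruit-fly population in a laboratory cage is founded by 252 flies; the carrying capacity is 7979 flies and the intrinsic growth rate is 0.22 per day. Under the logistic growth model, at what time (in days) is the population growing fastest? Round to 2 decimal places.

Logistic growth is fastest at N = K/2 = 3989.5.
A = (K − N₀)/N₀ = 30.663. Set K/(1 + A·e^(−rt)) = K/2 → A·e^(−rt) = 1.
e^(−0.22t) = 1/30.663 = 0.0326129, so t = ln(30.663)/0.22 = 3.423/0.22 = 15.559.

15.56 days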